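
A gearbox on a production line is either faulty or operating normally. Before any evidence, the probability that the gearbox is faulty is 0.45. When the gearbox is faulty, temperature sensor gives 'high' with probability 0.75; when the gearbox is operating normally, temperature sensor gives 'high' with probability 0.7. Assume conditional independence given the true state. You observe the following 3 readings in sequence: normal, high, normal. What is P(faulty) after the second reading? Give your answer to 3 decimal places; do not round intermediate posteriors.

After 'normal': P(faulty) = 0.25·0.4500 / (0.25·0.4500 + 0.3·0.5500) ≈ 0.4054
After 'high': P(faulty) = 0.75·0.4054 / (0.75·0.4054 + 0.7·0.5946) ≈ 0.4221

0.422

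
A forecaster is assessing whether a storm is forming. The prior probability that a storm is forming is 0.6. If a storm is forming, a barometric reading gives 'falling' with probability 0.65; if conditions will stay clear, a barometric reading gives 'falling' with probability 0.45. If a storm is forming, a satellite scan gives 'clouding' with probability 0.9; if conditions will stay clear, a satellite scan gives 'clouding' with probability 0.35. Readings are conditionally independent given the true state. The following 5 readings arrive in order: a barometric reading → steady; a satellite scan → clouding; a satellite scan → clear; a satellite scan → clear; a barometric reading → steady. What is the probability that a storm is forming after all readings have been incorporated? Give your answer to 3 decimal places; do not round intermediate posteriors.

Apply Bayes' rule sequentially, carrying P(storm) forward.
After a barometric reading='steady': P(storm) = 0.35·0.6000 / (0.35·0.6000 + 0.55·0.4000) ≈ 0.4884
After a satellite scan='clouding': P(storm) = 0.9·0.4884 / (0.9·0.4884 + 0.35·0.5116) ≈ 0.7105
After a satellite scan='clear': P(storm) = 0.1·0.7105 / (0.1·0.7105 + 0.65·0.2895) ≈ 0.2741
After a satellite scan='clear': P(storm) = 0.1·0.2741 / (0.1·0.2741 + 0.65·0.7259) ≈ 0.0549
After a barometric reading='steady': P(storm) = 0.35·0.0549 / (0.35·0.0549 + 0.55·0.9451) ≈ 0.0357

0.036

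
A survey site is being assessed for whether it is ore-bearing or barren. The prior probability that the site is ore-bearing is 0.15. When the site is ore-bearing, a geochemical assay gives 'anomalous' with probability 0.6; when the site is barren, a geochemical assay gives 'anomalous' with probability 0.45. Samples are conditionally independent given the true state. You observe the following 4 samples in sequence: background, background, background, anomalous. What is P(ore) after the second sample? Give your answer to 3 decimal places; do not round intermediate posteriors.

0.085

After 'background': P(ore) = 0.4·0.1500 / (0.4·0.1500 + 0.55·0.8500) ≈ 0.1137
After 'background': P(ore) = 0.4·0.1137 / (0.4·0.1137 + 0.55·0.8863) ≈ 0.0854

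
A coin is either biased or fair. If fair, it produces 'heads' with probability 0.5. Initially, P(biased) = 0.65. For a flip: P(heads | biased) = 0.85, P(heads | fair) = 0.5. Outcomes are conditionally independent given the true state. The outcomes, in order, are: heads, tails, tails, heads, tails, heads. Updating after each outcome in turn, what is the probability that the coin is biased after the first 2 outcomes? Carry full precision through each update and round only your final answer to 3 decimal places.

Each posterior becomes the prior for the next update.
After 'heads': P(biased) = 0.85·0.6500 / (0.85·0.6500 + 0.5·0.3500) ≈ 0.7595
After 'tails': P(biased) = 0.15·0.7595 / (0.15·0.7595 + 0.5·0.2405) ≈ 0.4864

0.486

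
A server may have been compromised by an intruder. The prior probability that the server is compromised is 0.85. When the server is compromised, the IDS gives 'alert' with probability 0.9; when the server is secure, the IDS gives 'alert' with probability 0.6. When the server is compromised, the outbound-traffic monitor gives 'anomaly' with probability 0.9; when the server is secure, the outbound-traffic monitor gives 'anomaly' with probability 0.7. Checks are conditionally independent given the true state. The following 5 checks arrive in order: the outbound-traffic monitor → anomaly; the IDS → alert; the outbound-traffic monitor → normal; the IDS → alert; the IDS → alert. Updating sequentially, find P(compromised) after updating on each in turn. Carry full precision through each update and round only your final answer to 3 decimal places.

0.891

After the outbound-traffic monitor='anomaly': P(compromised) = 0.9·0.8500 / (0.9·0.8500 + 0.7·0.1500) ≈ 0.8793
After the IDS='alert': P(compromised) = 0.9·0.8793 / (0.9·0.8793 + 0.6·0.1207) ≈ 0.9162
After the outbound-traffic monitor='normal': P(compromised) = 0.1·0.9162 / (0.1·0.9162 + 0.3·0.0838) ≈ 0.7846
After the IDS='alert': P(compromised) = 0.9·0.7846 / (0.9·0.7846 + 0.6·0.2154) ≈ 0.8453
After the IDS='alert': P(compromised) = 0.9·0.8453 / (0.9·0.8453 + 0.6·0.1547) ≈ 0.8913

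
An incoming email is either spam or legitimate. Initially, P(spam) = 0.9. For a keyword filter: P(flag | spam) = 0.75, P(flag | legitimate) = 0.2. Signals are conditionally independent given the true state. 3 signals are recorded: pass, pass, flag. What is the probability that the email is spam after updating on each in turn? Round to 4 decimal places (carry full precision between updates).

0.7672

After 'pass': P(spam) = 0.25·0.9000 / (0.25·0.9000 + 0.8·0.1000) ≈ 0.7377
After 'pass': P(spam) = 0.25·0.7377 / (0.25·0.7377 + 0.8·0.2623) ≈ 0.4678
After 'flag': P(spam) = 0.75·0.4678 / (0.75·0.4678 + 0.2·0.5322) ≈ 0.7672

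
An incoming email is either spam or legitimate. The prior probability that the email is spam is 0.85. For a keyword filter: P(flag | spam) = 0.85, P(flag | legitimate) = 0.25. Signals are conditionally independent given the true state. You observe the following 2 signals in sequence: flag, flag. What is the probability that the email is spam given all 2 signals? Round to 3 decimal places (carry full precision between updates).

After 'flag': P(spam) = 0.85·0.8500 / (0.85·0.8500 + 0.25·0.1500) ≈ 0.9507
After 'flag': P(spam) = 0.85·0.9507 / (0.85·0.9507 + 0.25·0.0493) ≈ 0.9850

0.985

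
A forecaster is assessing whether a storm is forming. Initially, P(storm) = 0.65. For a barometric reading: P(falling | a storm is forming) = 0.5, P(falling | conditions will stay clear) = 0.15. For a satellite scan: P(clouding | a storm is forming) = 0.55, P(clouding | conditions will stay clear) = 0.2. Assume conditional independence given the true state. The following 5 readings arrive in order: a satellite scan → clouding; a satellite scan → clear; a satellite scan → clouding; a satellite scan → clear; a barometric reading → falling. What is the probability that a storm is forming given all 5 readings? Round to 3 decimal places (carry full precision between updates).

0.937

Each posterior becomes the prior for the next update.
After a satellite scan='clouding': P(storm) = 0.55·0.6500 / (0.55·0.6500 + 0.2·0.3500) ≈ 0.8363
After a satellite scan='clear': P(storm) = 0.45·0.8363 / (0.45·0.8363 + 0.8·0.1637) ≈ 0.7418
After a satellite scan='clouding': P(storm) = 0.55·0.7418 / (0.55·0.7418 + 0.2·0.2582) ≈ 0.8876
After a satellite scan='clear': P(storm) = 0.45·0.8876 / (0.45·0.8876 + 0.8·0.1124) ≈ 0.8163
After a barometric reading='falling': P(storm) = 0.5·0.8163 / (0.5·0.8163 + 0.15·0.1837) ≈ 0.9368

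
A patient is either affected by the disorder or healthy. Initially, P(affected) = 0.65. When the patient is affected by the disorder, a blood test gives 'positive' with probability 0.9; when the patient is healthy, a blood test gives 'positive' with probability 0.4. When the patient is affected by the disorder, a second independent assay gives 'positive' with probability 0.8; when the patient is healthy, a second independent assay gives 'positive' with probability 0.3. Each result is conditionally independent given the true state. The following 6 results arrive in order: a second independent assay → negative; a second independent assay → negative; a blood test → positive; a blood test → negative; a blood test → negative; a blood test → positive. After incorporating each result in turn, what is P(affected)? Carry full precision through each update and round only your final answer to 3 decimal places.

0.021

After a second independent assay='negative': P(affected) = 0.2·0.6500 / (0.2·0.6500 + 0.7·0.3500) ≈ 0.3467
After a second independent assay='negative': P(affected) = 0.2·0.3467 / (0.2·0.3467 + 0.7·0.6533) ≈ 0.1316
After a blood test='positive': P(affected) = 0.9·0.1316 / (0.9·0.1316 + 0.4·0.8684) ≈ 0.2543
After a blood test='negative': P(affected) = 0.1·0.2543 / (0.1·0.2543 + 0.6·0.7457) ≈ 0.0538
After a blood test='negative': P(affected) = 0.1·0.0538 / (0.1·0.0538 + 0.6·0.9462) ≈ 0.0094
After a blood test='positive': P(affected) = 0.9·0.0094 / (0.9·0.0094 + 0.4·0.9906) ≈ 0.0209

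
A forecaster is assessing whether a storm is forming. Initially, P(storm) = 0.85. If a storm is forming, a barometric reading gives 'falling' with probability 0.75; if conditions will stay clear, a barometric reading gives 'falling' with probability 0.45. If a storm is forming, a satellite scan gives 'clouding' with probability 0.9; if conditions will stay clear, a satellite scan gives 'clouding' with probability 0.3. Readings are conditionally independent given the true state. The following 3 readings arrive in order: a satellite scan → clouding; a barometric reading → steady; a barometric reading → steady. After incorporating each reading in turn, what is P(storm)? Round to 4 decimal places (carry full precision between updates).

After a satellite scan='clouding': P(storm) = 0.9·0.8500 / (0.9·0.8500 + 0.3·0.1500) ≈ 0.9444
After a barometric reading='steady': P(storm) = 0.25·0.9444 / (0.25·0.9444 + 0.55·0.0556) ≈ 0.8854
After a barometric reading='steady': P(storm) = 0.25·0.8854 / (0.25·0.8854 + 0.55·0.1146) ≈ 0.7784

0.7784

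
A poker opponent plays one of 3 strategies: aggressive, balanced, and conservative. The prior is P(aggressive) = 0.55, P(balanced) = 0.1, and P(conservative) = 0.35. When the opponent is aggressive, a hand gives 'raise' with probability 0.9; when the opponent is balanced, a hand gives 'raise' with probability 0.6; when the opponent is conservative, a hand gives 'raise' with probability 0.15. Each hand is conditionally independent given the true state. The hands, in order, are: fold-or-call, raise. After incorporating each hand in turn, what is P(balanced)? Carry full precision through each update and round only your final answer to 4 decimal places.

Each posterior becomes the prior for the next update.
After 'fold-or-call': normaliser = 0.1·0.5500 + 0.4·0.1000 + 0.85·0.3500; P(aggressive) ≈ 0.1401, P(balanced) ≈ 0.1019, P(conservative) ≈ 0.7580
After 'raise': normaliser = 0.9·0.1401 + 0.6·0.1019 + 0.15·0.7580; P(aggressive) ≈ 0.4190, P(balanced) ≈ 0.2032, P(conservative) ≈ 0.3778

0.2032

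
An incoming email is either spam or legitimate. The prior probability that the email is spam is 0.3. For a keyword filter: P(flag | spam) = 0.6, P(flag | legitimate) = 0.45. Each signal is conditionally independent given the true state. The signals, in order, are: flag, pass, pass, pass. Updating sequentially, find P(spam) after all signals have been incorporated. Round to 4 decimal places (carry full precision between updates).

0.1802

After 'flag': P(spam) = 0.6·0.3000 / (0.6·0.3000 + 0.45·0.7000) ≈ 0.3636
After 'pass': P(spam) = 0.4·0.3636 / (0.4·0.3636 + 0.55·0.6364) ≈ 0.2936
After 'pass': P(spam) = 0.4·0.2936 / (0.4·0.2936 + 0.55·0.7064) ≈ 0.2321
After 'pass': P(spam) = 0.4·0.2321 / (0.4·0.2321 + 0.55·0.7679) ≈ 0.1802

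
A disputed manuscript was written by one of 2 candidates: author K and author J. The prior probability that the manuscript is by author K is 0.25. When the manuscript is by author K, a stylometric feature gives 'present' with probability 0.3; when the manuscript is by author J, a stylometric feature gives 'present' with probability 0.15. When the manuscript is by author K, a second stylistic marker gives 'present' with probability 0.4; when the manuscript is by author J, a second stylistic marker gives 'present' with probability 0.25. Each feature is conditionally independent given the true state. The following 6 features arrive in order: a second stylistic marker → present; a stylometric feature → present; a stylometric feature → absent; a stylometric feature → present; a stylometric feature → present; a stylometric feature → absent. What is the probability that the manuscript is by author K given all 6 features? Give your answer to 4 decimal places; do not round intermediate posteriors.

After a second stylistic marker='present': P(author K) = 0.4·0.2500 / (0.4·0.2500 + 0.25·0.7500) ≈ 0.3478
After a stylometric feature='present': P(author K) = 0.3·0.3478 / (0.3·0.3478 + 0.15·0.6522) ≈ 0.5161
After a stylometric feature='absent': P(author K) = 0.7·0.5161 / (0.7·0.5161 + 0.85·0.4839) ≈ 0.4676
After a stylometric feature='present': P(author K) = 0.3·0.4676 / (0.3·0.4676 + 0.15·0.5324) ≈ 0.6373
After a stylometric feature='present': P(author K) = 0.3·0.6373 / (0.3·0.6373 + 0.15·0.3627) ≈ 0.7785
After a stylometric feature='absent': P(author K) = 0.7·0.7785 / (0.7·0.7785 + 0.85·0.2215) ≈ 0.7432

0.7432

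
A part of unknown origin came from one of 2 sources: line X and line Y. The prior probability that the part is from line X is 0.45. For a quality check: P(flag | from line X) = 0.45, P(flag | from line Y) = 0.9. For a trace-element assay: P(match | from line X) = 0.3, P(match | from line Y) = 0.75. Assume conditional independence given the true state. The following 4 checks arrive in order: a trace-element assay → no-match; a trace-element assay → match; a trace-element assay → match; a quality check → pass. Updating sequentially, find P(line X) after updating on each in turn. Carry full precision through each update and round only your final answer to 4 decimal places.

Apply Bayes' rule sequentially, carrying P(line X) forward.
After a trace-element assay='no-match': P(line X) = 0.7·0.4500 / (0.7·0.4500 + 0.25·0.5500) ≈ 0.6961
After a trace-element assay='match': P(line X) = 0.3·0.6961 / (0.3·0.6961 + 0.75·0.3039) ≈ 0.4782
After a trace-element assay='match': P(line X) = 0.3·0.4782 / (0.3·0.4782 + 0.75·0.5218) ≈ 0.2682
After a quality check='pass': P(line X) = 0.55·0.2682 / (0.55·0.2682 + 0.1·0.7318) ≈ 0.6684

0.6684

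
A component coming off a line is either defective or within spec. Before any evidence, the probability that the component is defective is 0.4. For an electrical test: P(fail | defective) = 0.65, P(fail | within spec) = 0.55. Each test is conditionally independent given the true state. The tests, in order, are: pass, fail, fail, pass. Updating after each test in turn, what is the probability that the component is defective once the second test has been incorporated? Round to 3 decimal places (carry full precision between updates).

After 'pass': P(defective) = 0.35·0.4000 / (0.35·0.4000 + 0.45·0.6000) ≈ 0.3415
After 'fail': P(defective) = 0.65·0.3415 / (0.65·0.3415 + 0.55·0.6585) ≈ 0.3800

0.380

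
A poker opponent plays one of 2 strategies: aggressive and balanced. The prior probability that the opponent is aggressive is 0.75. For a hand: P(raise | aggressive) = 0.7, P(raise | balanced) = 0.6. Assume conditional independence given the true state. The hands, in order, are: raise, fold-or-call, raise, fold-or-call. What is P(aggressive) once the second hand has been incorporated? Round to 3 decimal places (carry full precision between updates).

0.724

Apply Bayes' rule sequentially, carrying P(aggressive) forward.
After 'raise': P(aggressive) = 0.7·0.7500 / (0.7·0.7500 + 0.6·0.2500) ≈ 0.7778
After 'fold-or-call': P(aggressive) = 0.3·0.7778 / (0.3·0.7778 + 0.4·0.2222) ≈ 0.7241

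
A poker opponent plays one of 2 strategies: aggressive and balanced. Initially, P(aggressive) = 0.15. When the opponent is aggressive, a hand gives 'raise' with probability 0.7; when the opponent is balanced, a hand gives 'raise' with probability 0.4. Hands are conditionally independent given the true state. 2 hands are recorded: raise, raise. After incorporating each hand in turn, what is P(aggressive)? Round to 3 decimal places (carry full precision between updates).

After 'raise': P(aggressive) = 0.7·0.1500 / (0.7·0.1500 + 0.4·0.8500) ≈ 0.2360
After 'raise': P(aggressive) = 0.7·0.2360 / (0.7·0.2360 + 0.4·0.7640) ≈ 0.3508

0.351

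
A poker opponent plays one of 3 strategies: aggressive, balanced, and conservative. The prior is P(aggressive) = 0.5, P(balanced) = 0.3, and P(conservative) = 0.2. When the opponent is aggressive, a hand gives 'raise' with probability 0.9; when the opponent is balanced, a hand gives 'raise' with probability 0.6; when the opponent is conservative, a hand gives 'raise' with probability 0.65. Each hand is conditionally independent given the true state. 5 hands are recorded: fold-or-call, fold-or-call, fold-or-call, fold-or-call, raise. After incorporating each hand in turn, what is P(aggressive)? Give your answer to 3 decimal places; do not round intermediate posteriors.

After 'fold-or-call': normaliser = 0.1·0.5000 + 0.4·0.3000 + 0.35·0.2000; P(aggressive) ≈ 0.2083, P(balanced) ≈ 0.5000, P(conservative) ≈ 0.2917
After 'fold-or-call': normaliser = 0.1·0.2083 + 0.4·0.5000 + 0.35·0.2917; P(aggressive) ≈ 0.0645, P(balanced) ≈ 0.6194, P(conservative) ≈ 0.3161
After 'fold-or-call': normaliser = 0.1·0.0645 + 0.4·0.6194 + 0.35·0.3161; P(aggressive) ≈ 0.0177, P(balanced) ≈ 0.6790, P(conservative) ≈ 0.3033
After 'fold-or-call': normaliser = 0.1·0.0177 + 0.4·0.6790 + 0.35·0.3033; P(aggressive) ≈ 0.0047, P(balanced) ≈ 0.7157, P(conservative) ≈ 0.2797
After 'raise': normaliser = 0.9·0.0047 + 0.6·0.7157 + 0.65·0.2797; P(aggressive) ≈ 0.0068, P(balanced) ≈ 0.6978, P(conservative) ≈ 0.2954

0.007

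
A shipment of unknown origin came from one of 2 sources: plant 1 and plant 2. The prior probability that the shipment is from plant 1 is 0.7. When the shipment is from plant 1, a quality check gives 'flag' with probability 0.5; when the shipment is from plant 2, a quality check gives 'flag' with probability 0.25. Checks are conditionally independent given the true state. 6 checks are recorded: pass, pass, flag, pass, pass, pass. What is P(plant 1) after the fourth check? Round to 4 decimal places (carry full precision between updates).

After 'pass': P(plant 1) = 0.5·0.7000 / (0.5·0.7000 + 0.75·0.3000) ≈ 0.6087
After 'pass': P(plant 1) = 0.5·0.6087 / (0.5·0.6087 + 0.75·0.3913) ≈ 0.5091
After 'flag': P(plant 1) = 0.5·0.5091 / (0.5·0.5091 + 0.25·0.4909) ≈ 0.6747
After 'pass': P(plant 1) = 0.5·0.6747 / (0.5·0.6747 + 0.75·0.3253) ≈ 0.5803

0.5803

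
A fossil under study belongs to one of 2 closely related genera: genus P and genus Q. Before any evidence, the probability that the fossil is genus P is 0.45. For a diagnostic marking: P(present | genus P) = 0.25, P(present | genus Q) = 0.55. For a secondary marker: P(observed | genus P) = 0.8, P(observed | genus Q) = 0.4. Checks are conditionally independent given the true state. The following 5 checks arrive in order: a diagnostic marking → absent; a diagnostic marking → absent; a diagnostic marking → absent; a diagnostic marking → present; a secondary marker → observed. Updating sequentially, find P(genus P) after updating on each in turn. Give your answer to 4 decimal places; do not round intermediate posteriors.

Apply Bayes' rule sequentially, carrying P(genus P) forward.
After a diagnostic marking='absent': P(genus P) = 0.75·0.4500 / (0.75·0.4500 + 0.45·0.5500) ≈ 0.5769
After a diagnostic marking='absent': P(genus P) = 0.75·0.5769 / (0.75·0.5769 + 0.45·0.4231) ≈ 0.6944
After a diagnostic marking='absent': P(genus P) = 0.75·0.6944 / (0.75·0.6944 + 0.45·0.3056) ≈ 0.7911
After a diagnostic marking='present': P(genus P) = 0.25·0.7911 / (0.25·0.7911 + 0.55·0.2089) ≈ 0.6326
After a secondary marker='observed': P(genus P) = 0.8·0.6326 / (0.8·0.6326 + 0.4·0.3674) ≈ 0.7750

0.7750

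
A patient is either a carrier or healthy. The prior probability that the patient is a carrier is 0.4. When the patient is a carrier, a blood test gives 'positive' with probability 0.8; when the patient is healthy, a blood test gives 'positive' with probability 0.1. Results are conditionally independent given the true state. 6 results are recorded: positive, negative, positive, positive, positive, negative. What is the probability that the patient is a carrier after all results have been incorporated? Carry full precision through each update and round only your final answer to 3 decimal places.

0.993

Apply Bayes' rule sequentially, carrying P(carrier) forward.
After 'positive': P(carrier) = 0.8·0.4000 / (0.8·0.4000 + 0.1·0.6000) ≈ 0.8421
After 'negative': P(carrier) = 0.2·0.8421 / (0.2·0.8421 + 0.9·0.1579) ≈ 0.5424
After 'positive': P(carrier) = 0.8·0.5424 / (0.8·0.5424 + 0.1·0.4576) ≈ 0.9046
After 'positive': P(carrier) = 0.8·0.9046 / (0.8·0.9046 + 0.1·0.0954) ≈ 0.9870
After 'positive': P(carrier) = 0.8·0.9870 / (0.8·0.9870 + 0.1·0.0130) ≈ 0.9984
After 'negative': P(carrier) = 0.2·0.9984 / (0.2·0.9984 + 0.9·0.0016) ≈ 0.9926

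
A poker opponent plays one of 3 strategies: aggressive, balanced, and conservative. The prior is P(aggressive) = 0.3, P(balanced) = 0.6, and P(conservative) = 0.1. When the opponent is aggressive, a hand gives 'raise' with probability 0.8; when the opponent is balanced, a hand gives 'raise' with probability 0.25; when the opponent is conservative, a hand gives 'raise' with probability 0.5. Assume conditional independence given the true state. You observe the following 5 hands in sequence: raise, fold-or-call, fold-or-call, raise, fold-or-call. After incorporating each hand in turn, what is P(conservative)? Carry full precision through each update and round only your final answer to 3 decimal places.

0.153

After 'raise': normaliser = 0.8·0.3000 + 0.25·0.6000 + 0.5·0.1000; P(aggressive) ≈ 0.5455, P(balanced) ≈ 0.3409, P(conservative) ≈ 0.1136
After 'fold-or-call': normaliser = 0.2·0.5455 + 0.75·0.3409 + 0.5·0.1136; P(aggressive) ≈ 0.2588, P(balanced) ≈ 0.6065, P(conservative) ≈ 0.1348
After 'fold-or-call': normaliser = 0.2·0.2588 + 0.75·0.6065 + 0.5·0.1348; P(aggressive) ≈ 0.0902, P(balanced) ≈ 0.7924, P(conservative) ≈ 0.1174
After 'raise': normaliser = 0.8·0.0902 + 0.25·0.7924 + 0.5·0.1174; P(aggressive) ≈ 0.2193, P(balanced) ≈ 0.6023, P(conservative) ≈ 0.1785
After 'fold-or-call': normaliser = 0.2·0.2193 + 0.75·0.6023 + 0.5·0.1785; P(aggressive) ≈ 0.0750, P(balanced) ≈ 0.7724, P(conservative) ≈ 0.1526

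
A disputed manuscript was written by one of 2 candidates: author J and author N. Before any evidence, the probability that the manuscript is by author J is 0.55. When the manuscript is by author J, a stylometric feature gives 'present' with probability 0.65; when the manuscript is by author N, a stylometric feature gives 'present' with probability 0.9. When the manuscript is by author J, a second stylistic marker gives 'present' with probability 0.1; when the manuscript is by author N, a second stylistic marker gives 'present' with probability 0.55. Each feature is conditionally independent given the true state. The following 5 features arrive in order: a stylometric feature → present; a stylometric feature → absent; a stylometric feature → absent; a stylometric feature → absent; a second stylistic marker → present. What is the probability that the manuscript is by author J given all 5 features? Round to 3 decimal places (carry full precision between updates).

Each posterior becomes the prior for the next update.
After a stylometric feature='present': P(author J) = 0.65·0.5500 / (0.65·0.5500 + 0.9·0.4500) ≈ 0.4689
After a stylometric feature='absent': P(author J) = 0.35·0.4689 / (0.35·0.4689 + 0.1·0.5311) ≈ 0.7555
After a stylometric feature='absent': P(author J) = 0.35·0.7555 / (0.35·0.7555 + 0.1·0.2445) ≈ 0.9153
After a stylometric feature='absent': P(author J) = 0.35·0.9153 / (0.35·0.9153 + 0.1·0.0847) ≈ 0.9743
After a second stylistic marker='present': P(author J) = 0.1·0.9743 / (0.1·0.9743 + 0.55·0.0257) ≈ 0.8731

0.873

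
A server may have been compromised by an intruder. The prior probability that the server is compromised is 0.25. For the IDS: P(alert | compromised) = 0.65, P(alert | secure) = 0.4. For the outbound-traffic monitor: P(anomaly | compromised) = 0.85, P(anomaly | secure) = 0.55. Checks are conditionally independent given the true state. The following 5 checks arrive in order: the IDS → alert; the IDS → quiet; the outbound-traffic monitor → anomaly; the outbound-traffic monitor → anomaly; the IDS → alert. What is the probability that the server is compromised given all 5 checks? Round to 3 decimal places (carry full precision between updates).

0.551

After the IDS='alert': P(compromised) = 0.65·0.2500 / (0.65·0.2500 + 0.4·0.7500) ≈ 0.3514
After the IDS='quiet': P(compromised) = 0.35·0.3514 / (0.35·0.3514 + 0.6·0.6486) ≈ 0.2401
After the outbound-traffic monitor='anomaly': P(compromised) = 0.85·0.2401 / (0.85·0.2401 + 0.55·0.7599) ≈ 0.3281
After the outbound-traffic monitor='anomaly': P(compromised) = 0.85·0.3281 / (0.85·0.3281 + 0.55·0.6719) ≈ 0.4301
After the IDS='alert': P(compromised) = 0.65·0.4301 / (0.65·0.4301 + 0.4·0.5699) ≈ 0.5508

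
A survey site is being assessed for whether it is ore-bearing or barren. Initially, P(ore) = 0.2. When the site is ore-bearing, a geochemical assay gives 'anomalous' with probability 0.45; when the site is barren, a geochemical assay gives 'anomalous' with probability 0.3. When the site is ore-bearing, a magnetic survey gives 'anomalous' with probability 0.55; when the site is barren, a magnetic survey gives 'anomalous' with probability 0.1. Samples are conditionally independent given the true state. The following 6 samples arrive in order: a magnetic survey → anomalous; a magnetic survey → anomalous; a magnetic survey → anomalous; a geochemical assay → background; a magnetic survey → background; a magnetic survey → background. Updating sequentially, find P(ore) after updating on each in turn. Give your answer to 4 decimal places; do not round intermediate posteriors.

After a magnetic survey='anomalous': P(ore) = 0.55·0.2000 / (0.55·0.2000 + 0.1·0.8000) ≈ 0.5789
After a magnetic survey='anomalous': P(ore) = 0.55·0.5789 / (0.55·0.5789 + 0.1·0.4211) ≈ 0.8832
After a magnetic survey='anomalous': P(ore) = 0.55·0.8832 / (0.55·0.8832 + 0.1·0.1168) ≈ 0.9765
After a geochemical assay='background': P(ore) = 0.55·0.9765 / (0.55·0.9765 + 0.7·0.0235) ≈ 0.9703
After a magnetic survey='background': P(ore) = 0.45·0.9703 / (0.45·0.9703 + 0.9·0.0297) ≈ 0.9423
After a magnetic survey='background': P(ore) = 0.45·0.9423 / (0.45·0.9423 + 0.9·0.0577) ≈ 0.8910

0.8910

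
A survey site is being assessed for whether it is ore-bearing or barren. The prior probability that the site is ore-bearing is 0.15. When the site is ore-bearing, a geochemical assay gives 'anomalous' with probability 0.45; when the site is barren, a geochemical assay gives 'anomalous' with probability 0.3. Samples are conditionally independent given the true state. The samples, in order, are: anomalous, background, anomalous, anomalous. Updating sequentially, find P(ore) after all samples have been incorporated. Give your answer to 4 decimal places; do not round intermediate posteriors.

After 'anomalous': P(ore) = 0.45·0.1500 / (0.45·0.1500 + 0.3·0.8500) ≈ 0.2093
After 'background': P(ore) = 0.55·0.2093 / (0.55·0.2093 + 0.7·0.7907) ≈ 0.1722
After 'anomalous': P(ore) = 0.45·0.1722 / (0.45·0.1722 + 0.3·0.8278) ≈ 0.2378
After 'anomalous': P(ore) = 0.45·0.2378 / (0.45·0.2378 + 0.3·0.7622) ≈ 0.3188

0.3188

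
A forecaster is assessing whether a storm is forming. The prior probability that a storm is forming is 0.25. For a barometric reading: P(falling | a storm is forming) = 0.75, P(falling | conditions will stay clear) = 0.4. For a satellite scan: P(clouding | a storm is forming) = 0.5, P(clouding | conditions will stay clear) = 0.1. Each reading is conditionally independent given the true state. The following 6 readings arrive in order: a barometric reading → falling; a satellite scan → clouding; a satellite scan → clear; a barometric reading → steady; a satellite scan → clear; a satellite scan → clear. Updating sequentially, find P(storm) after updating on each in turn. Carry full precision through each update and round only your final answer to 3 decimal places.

0.183

After a barometric reading='falling': P(storm) = 0.75·0.2500 / (0.75·0.2500 + 0.4·0.7500) ≈ 0.3846
After a satellite scan='clouding': P(storm) = 0.5·0.3846 / (0.5·0.3846 + 0.1·0.6154) ≈ 0.7576
After a satellite scan='clear': P(storm) = 0.5·0.7576 / (0.5·0.7576 + 0.9·0.2424) ≈ 0.6345
After a barometric reading='steady': P(storm) = 0.25·0.6345 / (0.25·0.6345 + 0.6·0.3655) ≈ 0.4197
After a satellite scan='clear': P(storm) = 0.5·0.4197 / (0.5·0.4197 + 0.9·0.5803) ≈ 0.2867
After a satellite scan='clear': P(storm) = 0.5·0.2867 / (0.5·0.2867 + 0.9·0.7133) ≈ 0.1825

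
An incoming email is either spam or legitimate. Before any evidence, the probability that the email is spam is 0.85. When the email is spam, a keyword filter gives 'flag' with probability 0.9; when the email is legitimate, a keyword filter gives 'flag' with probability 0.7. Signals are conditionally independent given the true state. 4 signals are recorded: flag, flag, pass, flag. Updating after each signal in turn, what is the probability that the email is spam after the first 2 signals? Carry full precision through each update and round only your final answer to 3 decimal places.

0.904

After 'flag': P(spam) = 0.9·0.8500 / (0.9·0.8500 + 0.7·0.1500) ≈ 0.8793
After 'flag': P(spam) = 0.9·0.8793 / (0.9·0.8793 + 0.7·0.1207) ≈ 0.9035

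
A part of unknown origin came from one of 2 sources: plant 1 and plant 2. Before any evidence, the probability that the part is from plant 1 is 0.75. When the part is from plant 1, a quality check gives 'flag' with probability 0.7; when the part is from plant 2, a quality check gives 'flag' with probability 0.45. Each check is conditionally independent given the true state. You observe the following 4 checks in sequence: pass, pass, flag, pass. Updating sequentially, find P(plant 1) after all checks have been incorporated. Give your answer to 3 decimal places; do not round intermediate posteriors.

After 'pass': P(plant 1) = 0.3·0.7500 / (0.3·0.7500 + 0.55·0.2500) ≈ 0.6207
After 'pass': P(plant 1) = 0.3·0.6207 / (0.3·0.6207 + 0.55·0.3793) ≈ 0.4716
After 'flag': P(plant 1) = 0.7·0.4716 / (0.7·0.4716 + 0.45·0.5284) ≈ 0.5813
After 'pass': P(plant 1) = 0.3·0.5813 / (0.3·0.5813 + 0.55·0.4187) ≈ 0.4310

0.431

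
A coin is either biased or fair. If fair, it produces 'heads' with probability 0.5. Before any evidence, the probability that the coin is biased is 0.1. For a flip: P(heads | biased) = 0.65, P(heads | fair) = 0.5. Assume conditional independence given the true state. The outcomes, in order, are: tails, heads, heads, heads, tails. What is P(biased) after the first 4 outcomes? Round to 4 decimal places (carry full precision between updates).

After 'tails': P(biased) = 0.35·0.1000 / (0.35·0.1000 + 0.5·0.9000) ≈ 0.0722
After 'heads': P(biased) = 0.65·0.0722 / (0.65·0.0722 + 0.5·0.9278) ≈ 0.0918
After 'heads': P(biased) = 0.65·0.0918 / (0.65·0.0918 + 0.5·0.9082) ≈ 0.1162
After 'heads': P(biased) = 0.65·0.1162 / (0.65·0.1162 + 0.5·0.8838) ≈ 0.1459

0.1459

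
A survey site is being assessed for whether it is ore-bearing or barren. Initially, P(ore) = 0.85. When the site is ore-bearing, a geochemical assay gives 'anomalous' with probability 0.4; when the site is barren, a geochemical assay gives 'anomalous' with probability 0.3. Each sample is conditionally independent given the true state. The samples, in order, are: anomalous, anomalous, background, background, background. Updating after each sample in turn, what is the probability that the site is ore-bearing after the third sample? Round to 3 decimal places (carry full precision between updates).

After 'anomalous': P(ore) = 0.4·0.8500 / (0.4·0.8500 + 0.3·0.1500) ≈ 0.8831
After 'anomalous': P(ore) = 0.4·0.8831 / (0.4·0.8831 + 0.3·0.1169) ≈ 0.9097
After 'background': P(ore) = 0.6·0.9097 / (0.6·0.9097 + 0.7·0.0903) ≈ 0.8962

0.896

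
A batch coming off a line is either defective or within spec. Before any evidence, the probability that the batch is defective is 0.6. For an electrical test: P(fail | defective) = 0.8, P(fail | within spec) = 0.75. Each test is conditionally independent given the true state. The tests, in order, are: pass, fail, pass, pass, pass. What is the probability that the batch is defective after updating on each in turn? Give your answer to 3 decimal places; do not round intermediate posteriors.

0.396

After 'pass': P(defective) = 0.2·0.6000 / (0.2·0.6000 + 0.25·0.4000) ≈ 0.5455
After 'fail': P(defective) = 0.8·0.5455 / (0.8·0.5455 + 0.75·0.4545) ≈ 0.5614
After 'pass': P(defective) = 0.2·0.5614 / (0.2·0.5614 + 0.25·0.4386) ≈ 0.5059
After 'pass': P(defective) = 0.2·0.5059 / (0.2·0.5059 + 0.25·0.4941) ≈ 0.4503
After 'pass': P(defective) = 0.2·0.4503 / (0.2·0.4503 + 0.25·0.5497) ≈ 0.3959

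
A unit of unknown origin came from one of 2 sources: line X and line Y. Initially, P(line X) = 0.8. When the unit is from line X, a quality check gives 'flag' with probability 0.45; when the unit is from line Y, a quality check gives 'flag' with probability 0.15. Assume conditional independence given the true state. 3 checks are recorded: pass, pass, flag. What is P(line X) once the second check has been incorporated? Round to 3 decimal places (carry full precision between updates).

0.626

After 'pass': P(line X) = 0.55·0.8000 / (0.55·0.8000 + 0.85·0.2000) ≈ 0.7213
After 'pass': P(line X) = 0.55·0.7213 / (0.55·0.7213 + 0.85·0.2787) ≈ 0.6261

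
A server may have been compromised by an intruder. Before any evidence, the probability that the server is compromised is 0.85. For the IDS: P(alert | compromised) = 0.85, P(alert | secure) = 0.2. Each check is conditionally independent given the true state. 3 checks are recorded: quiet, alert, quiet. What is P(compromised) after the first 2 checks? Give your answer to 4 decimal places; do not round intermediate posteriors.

Apply Bayes' rule sequentially, carrying P(compromised) forward.
After 'quiet': P(compromised) = 0.15·0.8500 / (0.15·0.8500 + 0.8·0.1500) ≈ 0.5152
After 'alert': P(compromised) = 0.85·0.5152 / (0.85·0.5152 + 0.2·0.4848) ≈ 0.8187

0.8187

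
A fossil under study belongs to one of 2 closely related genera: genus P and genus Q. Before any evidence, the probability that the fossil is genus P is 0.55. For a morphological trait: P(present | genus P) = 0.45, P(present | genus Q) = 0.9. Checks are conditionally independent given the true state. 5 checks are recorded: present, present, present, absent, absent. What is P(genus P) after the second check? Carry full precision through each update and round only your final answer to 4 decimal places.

Each posterior becomes the prior for the next update.
After 'present': P(genus P) = 0.45·0.5500 / (0.45·0.5500 + 0.9·0.4500) ≈ 0.3793
After 'present': P(genus P) = 0.45·0.3793 / (0.45·0.3793 + 0.9·0.6207) ≈ 0.2340

0.2340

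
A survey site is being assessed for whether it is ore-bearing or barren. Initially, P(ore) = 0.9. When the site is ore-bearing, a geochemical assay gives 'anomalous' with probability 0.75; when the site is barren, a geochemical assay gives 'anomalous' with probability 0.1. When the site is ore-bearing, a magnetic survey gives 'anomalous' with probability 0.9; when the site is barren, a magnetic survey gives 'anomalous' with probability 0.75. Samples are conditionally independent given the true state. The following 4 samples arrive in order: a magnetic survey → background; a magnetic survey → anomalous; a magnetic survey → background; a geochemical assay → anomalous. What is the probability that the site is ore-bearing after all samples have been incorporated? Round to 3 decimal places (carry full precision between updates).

After a magnetic survey='background': P(ore) = 0.1·0.9000 / (0.1·0.9000 + 0.25·0.1000) ≈ 0.7826
After a magnetic survey='anomalous': P(ore) = 0.9·0.7826 / (0.9·0.7826 + 0.75·0.2174) ≈ 0.8120
After a magnetic survey='background': P(ore) = 0.1·0.8120 / (0.1·0.8120 + 0.25·0.1880) ≈ 0.6334
After a geochemical assay='anomalous': P(ore) = 0.75·0.6334 / (0.75·0.6334 + 0.1·0.3666) ≈ 0.9284

0.928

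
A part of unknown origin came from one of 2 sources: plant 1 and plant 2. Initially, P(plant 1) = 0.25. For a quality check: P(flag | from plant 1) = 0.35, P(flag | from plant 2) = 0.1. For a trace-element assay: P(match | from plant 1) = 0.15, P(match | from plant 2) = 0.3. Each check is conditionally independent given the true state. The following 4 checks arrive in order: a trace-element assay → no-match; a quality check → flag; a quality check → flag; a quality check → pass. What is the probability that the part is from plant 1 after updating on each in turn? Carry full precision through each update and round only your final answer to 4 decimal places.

0.7817

After a trace-element assay='no-match': P(plant 1) = 0.85·0.2500 / (0.85·0.2500 + 0.7·0.7500) ≈ 0.2881
After a quality check='flag': P(plant 1) = 0.35·0.2881 / (0.35·0.2881 + 0.1·0.7119) ≈ 0.5862
After a quality check='flag': P(plant 1) = 0.35·0.5862 / (0.35·0.5862 + 0.1·0.4138) ≈ 0.8322
After a quality check='pass': P(plant 1) = 0.65·0.8322 / (0.65·0.8322 + 0.9·0.1678) ≈ 0.7817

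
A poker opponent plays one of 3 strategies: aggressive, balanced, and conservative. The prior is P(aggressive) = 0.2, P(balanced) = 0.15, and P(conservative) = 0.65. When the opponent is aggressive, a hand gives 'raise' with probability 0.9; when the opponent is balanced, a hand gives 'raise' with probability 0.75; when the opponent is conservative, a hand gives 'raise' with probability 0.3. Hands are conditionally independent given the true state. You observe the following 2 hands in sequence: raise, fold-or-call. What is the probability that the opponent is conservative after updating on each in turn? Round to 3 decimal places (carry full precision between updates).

0.747

After 'raise': normaliser = 0.9·0.2000 + 0.75·0.1500 + 0.3·0.6500; P(aggressive) ≈ 0.3692, P(balanced) ≈ 0.2308, P(conservative) ≈ 0.4000
After 'fold-or-call': normaliser = 0.1·0.3692 + 0.25·0.2308 + 0.7·0.4000; P(aggressive) ≈ 0.0986, P(balanced) ≈ 0.1540, P(conservative) ≈ 0.7474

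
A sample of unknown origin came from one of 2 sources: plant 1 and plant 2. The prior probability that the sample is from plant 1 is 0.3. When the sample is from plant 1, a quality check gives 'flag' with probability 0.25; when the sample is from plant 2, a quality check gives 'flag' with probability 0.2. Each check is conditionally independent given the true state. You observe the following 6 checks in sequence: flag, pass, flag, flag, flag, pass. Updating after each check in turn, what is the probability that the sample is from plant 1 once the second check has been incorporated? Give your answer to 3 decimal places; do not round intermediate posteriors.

0.334

After 'flag': P(plant 1) = 0.25·0.3000 / (0.25·0.3000 + 0.2·0.7000) ≈ 0.3488
After 'pass': P(plant 1) = 0.75·0.3488 / (0.75·0.3488 + 0.8·0.6512) ≈ 0.3343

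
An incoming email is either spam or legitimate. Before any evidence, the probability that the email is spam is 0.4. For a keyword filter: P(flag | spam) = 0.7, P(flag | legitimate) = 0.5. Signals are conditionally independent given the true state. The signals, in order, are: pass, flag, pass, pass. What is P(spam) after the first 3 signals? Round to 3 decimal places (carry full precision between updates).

After 'pass': P(spam) = 0.3·0.4000 / (0.3·0.4000 + 0.5·0.6000) ≈ 0.2857
After 'flag': P(spam) = 0.7·0.2857 / (0.7·0.2857 + 0.5·0.7143) ≈ 0.3590
After 'pass': P(spam) = 0.3·0.3590 / (0.3·0.3590 + 0.5·0.6410) ≈ 0.2515

0.251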